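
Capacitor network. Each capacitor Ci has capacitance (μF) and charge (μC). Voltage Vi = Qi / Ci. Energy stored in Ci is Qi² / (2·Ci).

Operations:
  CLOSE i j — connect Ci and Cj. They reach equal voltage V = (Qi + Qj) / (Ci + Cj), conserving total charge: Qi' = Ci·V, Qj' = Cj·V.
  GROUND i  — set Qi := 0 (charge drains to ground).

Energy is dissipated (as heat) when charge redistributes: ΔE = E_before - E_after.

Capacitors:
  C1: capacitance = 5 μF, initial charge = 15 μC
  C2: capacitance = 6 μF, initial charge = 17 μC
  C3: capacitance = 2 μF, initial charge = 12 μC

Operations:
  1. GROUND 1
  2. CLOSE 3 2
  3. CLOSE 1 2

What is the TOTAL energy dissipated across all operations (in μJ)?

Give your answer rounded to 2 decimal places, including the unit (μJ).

Initial: C1(5μF, Q=15μC, V=3.00V), C2(6μF, Q=17μC, V=2.83V), C3(2μF, Q=12μC, V=6.00V)
Op 1: GROUND 1: Q1=0; energy lost=22.500
Op 2: CLOSE 3-2: Q_total=29.00, C_total=8.00, V=3.62; Q3=7.25, Q2=21.75; dissipated=7.521
Op 3: CLOSE 1-2: Q_total=21.75, C_total=11.00, V=1.98; Q1=9.89, Q2=11.86; dissipated=17.919
Total dissipated: 47.940 μJ

Answer: 47.94 μJ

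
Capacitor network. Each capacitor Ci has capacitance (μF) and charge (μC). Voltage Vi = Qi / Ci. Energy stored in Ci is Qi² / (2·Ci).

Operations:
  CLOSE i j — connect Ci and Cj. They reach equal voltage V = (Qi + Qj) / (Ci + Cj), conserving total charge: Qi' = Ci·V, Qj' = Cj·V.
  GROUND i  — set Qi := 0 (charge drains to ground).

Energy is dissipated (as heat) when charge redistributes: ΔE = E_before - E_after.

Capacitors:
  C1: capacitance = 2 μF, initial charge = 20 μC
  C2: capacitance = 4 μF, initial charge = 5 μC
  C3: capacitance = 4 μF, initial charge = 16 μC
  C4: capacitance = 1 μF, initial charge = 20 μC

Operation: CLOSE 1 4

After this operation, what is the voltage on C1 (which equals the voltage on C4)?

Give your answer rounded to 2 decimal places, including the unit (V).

Answer: 13.33 V

Derivation:
Initial: C1(2μF, Q=20μC, V=10.00V), C2(4μF, Q=5μC, V=1.25V), C3(4μF, Q=16μC, V=4.00V), C4(1μF, Q=20μC, V=20.00V)
Op 1: CLOSE 1-4: Q_total=40.00, C_total=3.00, V=13.33; Q1=26.67, Q4=13.33; dissipated=33.333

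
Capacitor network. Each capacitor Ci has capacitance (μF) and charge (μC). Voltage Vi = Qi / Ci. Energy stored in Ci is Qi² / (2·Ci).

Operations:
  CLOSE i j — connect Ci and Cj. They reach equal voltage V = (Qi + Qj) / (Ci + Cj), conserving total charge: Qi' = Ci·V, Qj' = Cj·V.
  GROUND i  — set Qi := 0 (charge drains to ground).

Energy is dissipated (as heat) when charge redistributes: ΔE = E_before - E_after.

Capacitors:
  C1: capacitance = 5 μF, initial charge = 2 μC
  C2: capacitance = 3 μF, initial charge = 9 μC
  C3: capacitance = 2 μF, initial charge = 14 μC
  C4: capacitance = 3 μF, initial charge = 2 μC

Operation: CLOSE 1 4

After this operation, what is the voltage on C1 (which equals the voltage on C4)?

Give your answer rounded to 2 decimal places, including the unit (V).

Initial: C1(5μF, Q=2μC, V=0.40V), C2(3μF, Q=9μC, V=3.00V), C3(2μF, Q=14μC, V=7.00V), C4(3μF, Q=2μC, V=0.67V)
Op 1: CLOSE 1-4: Q_total=4.00, C_total=8.00, V=0.50; Q1=2.50, Q4=1.50; dissipated=0.067

Answer: 0.50 V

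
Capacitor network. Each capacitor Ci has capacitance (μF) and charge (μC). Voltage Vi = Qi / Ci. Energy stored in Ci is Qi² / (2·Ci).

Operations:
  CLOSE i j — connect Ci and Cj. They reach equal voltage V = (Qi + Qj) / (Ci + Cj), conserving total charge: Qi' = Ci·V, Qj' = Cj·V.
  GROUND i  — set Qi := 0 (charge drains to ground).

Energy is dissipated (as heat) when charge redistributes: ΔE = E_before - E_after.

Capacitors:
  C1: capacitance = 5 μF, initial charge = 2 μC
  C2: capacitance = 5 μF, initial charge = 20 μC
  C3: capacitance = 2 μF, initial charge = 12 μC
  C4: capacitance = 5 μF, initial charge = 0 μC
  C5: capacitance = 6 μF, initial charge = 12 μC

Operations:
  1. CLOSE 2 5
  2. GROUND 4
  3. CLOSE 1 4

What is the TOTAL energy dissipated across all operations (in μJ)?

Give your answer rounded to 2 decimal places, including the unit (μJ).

Initial: C1(5μF, Q=2μC, V=0.40V), C2(5μF, Q=20μC, V=4.00V), C3(2μF, Q=12μC, V=6.00V), C4(5μF, Q=0μC, V=0.00V), C5(6μF, Q=12μC, V=2.00V)
Op 1: CLOSE 2-5: Q_total=32.00, C_total=11.00, V=2.91; Q2=14.55, Q5=17.45; dissipated=5.455
Op 2: GROUND 4: Q4=0; energy lost=0.000
Op 3: CLOSE 1-4: Q_total=2.00, C_total=10.00, V=0.20; Q1=1.00, Q4=1.00; dissipated=0.200
Total dissipated: 5.655 μJ

Answer: 5.65 μJ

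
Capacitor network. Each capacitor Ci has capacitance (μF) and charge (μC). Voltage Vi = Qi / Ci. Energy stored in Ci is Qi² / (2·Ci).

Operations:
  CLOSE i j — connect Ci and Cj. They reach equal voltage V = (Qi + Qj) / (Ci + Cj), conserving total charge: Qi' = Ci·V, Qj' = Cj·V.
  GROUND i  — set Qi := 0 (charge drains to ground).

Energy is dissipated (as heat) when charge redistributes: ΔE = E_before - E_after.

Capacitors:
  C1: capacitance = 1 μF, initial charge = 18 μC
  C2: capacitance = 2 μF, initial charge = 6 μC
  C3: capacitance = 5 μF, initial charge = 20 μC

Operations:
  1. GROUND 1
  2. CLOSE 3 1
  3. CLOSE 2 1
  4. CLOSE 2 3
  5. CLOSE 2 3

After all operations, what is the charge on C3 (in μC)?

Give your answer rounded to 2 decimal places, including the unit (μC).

Answer: 16.35 μC

Derivation:
Initial: C1(1μF, Q=18μC, V=18.00V), C2(2μF, Q=6μC, V=3.00V), C3(5μF, Q=20μC, V=4.00V)
Op 1: GROUND 1: Q1=0; energy lost=162.000
Op 2: CLOSE 3-1: Q_total=20.00, C_total=6.00, V=3.33; Q3=16.67, Q1=3.33; dissipated=6.667
Op 3: CLOSE 2-1: Q_total=9.33, C_total=3.00, V=3.11; Q2=6.22, Q1=3.11; dissipated=0.037
Op 4: CLOSE 2-3: Q_total=22.89, C_total=7.00, V=3.27; Q2=6.54, Q3=16.35; dissipated=0.035
Op 5: CLOSE 2-3: Q_total=22.89, C_total=7.00, V=3.27; Q2=6.54, Q3=16.35; dissipated=0.000
Final charges: Q1=3.11, Q2=6.54, Q3=16.35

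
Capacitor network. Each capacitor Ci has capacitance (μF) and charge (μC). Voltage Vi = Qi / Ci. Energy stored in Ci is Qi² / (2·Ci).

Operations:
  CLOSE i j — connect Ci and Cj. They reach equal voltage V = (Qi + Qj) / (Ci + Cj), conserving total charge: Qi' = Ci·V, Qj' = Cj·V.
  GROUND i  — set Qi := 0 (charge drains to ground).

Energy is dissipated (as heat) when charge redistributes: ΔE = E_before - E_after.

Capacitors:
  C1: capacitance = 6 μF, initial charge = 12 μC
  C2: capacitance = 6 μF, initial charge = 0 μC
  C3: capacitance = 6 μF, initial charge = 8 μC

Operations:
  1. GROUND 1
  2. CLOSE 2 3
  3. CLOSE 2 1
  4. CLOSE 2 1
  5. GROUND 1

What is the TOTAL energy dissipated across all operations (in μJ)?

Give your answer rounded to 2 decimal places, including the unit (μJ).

Answer: 15.67 μJ

Derivation:
Initial: C1(6μF, Q=12μC, V=2.00V), C2(6μF, Q=0μC, V=0.00V), C3(6μF, Q=8μC, V=1.33V)
Op 1: GROUND 1: Q1=0; energy lost=12.000
Op 2: CLOSE 2-3: Q_total=8.00, C_total=12.00, V=0.67; Q2=4.00, Q3=4.00; dissipated=2.667
Op 3: CLOSE 2-1: Q_total=4.00, C_total=12.00, V=0.33; Q2=2.00, Q1=2.00; dissipated=0.667
Op 4: CLOSE 2-1: Q_total=4.00, C_total=12.00, V=0.33; Q2=2.00, Q1=2.00; dissipated=0.000
Op 5: GROUND 1: Q1=0; energy lost=0.333
Total dissipated: 15.667 μJ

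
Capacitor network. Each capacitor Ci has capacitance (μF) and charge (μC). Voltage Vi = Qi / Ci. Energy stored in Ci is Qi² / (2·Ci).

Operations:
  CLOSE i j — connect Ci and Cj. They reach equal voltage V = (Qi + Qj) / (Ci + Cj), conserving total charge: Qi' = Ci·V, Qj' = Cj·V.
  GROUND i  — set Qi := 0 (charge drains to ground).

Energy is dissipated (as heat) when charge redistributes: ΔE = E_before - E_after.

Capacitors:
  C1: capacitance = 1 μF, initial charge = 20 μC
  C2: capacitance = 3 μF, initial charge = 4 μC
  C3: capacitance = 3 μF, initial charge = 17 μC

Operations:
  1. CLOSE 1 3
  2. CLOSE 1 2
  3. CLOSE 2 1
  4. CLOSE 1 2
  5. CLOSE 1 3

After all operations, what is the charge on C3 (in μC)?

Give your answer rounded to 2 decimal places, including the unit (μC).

Initial: C1(1μF, Q=20μC, V=20.00V), C2(3μF, Q=4μC, V=1.33V), C3(3μF, Q=17μC, V=5.67V)
Op 1: CLOSE 1-3: Q_total=37.00, C_total=4.00, V=9.25; Q1=9.25, Q3=27.75; dissipated=77.042
Op 2: CLOSE 1-2: Q_total=13.25, C_total=4.00, V=3.31; Q1=3.31, Q2=9.94; dissipated=23.503
Op 3: CLOSE 2-1: Q_total=13.25, C_total=4.00, V=3.31; Q2=9.94, Q1=3.31; dissipated=0.000
Op 4: CLOSE 1-2: Q_total=13.25, C_total=4.00, V=3.31; Q1=3.31, Q2=9.94; dissipated=0.000
Op 5: CLOSE 1-3: Q_total=31.06, C_total=4.00, V=7.77; Q1=7.77, Q3=23.30; dissipated=13.220
Final charges: Q1=7.77, Q2=9.94, Q3=23.30

Answer: 23.30 μC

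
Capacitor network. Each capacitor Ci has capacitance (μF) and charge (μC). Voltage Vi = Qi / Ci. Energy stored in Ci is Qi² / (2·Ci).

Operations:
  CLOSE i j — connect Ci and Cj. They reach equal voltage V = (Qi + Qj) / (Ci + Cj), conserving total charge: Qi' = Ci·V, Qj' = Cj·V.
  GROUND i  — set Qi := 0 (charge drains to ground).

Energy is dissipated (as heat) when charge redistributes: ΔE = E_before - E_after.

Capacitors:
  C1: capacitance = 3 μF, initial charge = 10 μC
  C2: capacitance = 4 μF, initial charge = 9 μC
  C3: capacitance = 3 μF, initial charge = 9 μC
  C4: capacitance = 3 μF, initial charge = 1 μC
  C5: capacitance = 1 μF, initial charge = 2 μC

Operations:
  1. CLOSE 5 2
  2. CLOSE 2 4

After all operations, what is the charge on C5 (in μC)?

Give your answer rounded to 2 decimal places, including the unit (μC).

Initial: C1(3μF, Q=10μC, V=3.33V), C2(4μF, Q=9μC, V=2.25V), C3(3μF, Q=9μC, V=3.00V), C4(3μF, Q=1μC, V=0.33V), C5(1μF, Q=2μC, V=2.00V)
Op 1: CLOSE 5-2: Q_total=11.00, C_total=5.00, V=2.20; Q5=2.20, Q2=8.80; dissipated=0.025
Op 2: CLOSE 2-4: Q_total=9.80, C_total=7.00, V=1.40; Q2=5.60, Q4=4.20; dissipated=2.987
Final charges: Q1=10.00, Q2=5.60, Q3=9.00, Q4=4.20, Q5=2.20

Answer: 2.20 μC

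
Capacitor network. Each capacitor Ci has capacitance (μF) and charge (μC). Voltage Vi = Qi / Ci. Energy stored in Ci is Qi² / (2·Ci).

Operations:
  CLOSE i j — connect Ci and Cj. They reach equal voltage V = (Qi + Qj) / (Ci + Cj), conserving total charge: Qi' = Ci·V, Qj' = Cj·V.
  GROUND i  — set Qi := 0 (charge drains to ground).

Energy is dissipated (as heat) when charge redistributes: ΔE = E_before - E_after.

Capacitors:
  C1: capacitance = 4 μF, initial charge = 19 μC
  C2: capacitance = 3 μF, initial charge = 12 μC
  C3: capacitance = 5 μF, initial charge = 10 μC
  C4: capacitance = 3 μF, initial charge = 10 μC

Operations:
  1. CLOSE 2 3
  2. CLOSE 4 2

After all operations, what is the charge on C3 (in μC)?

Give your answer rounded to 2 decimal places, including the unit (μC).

Initial: C1(4μF, Q=19μC, V=4.75V), C2(3μF, Q=12μC, V=4.00V), C3(5μF, Q=10μC, V=2.00V), C4(3μF, Q=10μC, V=3.33V)
Op 1: CLOSE 2-3: Q_total=22.00, C_total=8.00, V=2.75; Q2=8.25, Q3=13.75; dissipated=3.750
Op 2: CLOSE 4-2: Q_total=18.25, C_total=6.00, V=3.04; Q4=9.12, Q2=9.12; dissipated=0.255
Final charges: Q1=19.00, Q2=9.12, Q3=13.75, Q4=9.12

Answer: 13.75 μC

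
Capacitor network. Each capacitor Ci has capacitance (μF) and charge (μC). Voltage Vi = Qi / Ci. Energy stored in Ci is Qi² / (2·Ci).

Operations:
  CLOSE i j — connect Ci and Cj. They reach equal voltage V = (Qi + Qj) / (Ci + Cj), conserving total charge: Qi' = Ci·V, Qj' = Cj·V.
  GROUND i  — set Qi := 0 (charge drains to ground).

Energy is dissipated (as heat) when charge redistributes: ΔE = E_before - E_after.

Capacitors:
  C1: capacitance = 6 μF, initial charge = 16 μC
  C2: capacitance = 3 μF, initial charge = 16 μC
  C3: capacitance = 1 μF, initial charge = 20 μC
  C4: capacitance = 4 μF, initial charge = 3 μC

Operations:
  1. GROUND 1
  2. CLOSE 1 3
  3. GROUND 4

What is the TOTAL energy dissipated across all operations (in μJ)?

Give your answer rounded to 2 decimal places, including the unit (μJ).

Initial: C1(6μF, Q=16μC, V=2.67V), C2(3μF, Q=16μC, V=5.33V), C3(1μF, Q=20μC, V=20.00V), C4(4μF, Q=3μC, V=0.75V)
Op 1: GROUND 1: Q1=0; energy lost=21.333
Op 2: CLOSE 1-3: Q_total=20.00, C_total=7.00, V=2.86; Q1=17.14, Q3=2.86; dissipated=171.429
Op 3: GROUND 4: Q4=0; energy lost=1.125
Total dissipated: 193.887 μJ

Answer: 193.89 μJ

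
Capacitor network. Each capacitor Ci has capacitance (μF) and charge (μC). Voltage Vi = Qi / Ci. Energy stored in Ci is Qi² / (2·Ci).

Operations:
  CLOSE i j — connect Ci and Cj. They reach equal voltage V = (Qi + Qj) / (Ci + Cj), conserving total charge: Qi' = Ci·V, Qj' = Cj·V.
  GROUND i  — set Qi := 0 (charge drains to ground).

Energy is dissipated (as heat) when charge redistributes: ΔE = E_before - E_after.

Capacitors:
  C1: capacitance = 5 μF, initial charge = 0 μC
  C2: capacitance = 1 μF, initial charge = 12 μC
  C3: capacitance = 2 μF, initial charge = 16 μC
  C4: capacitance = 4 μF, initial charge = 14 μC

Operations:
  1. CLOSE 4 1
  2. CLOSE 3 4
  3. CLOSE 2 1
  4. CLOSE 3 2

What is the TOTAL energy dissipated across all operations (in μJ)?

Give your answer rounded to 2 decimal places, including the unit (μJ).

Initial: C1(5μF, Q=0μC, V=0.00V), C2(1μF, Q=12μC, V=12.00V), C3(2μF, Q=16μC, V=8.00V), C4(4μF, Q=14μC, V=3.50V)
Op 1: CLOSE 4-1: Q_total=14.00, C_total=9.00, V=1.56; Q4=6.22, Q1=7.78; dissipated=13.611
Op 2: CLOSE 3-4: Q_total=22.22, C_total=6.00, V=3.70; Q3=7.41, Q4=14.81; dissipated=27.687
Op 3: CLOSE 2-1: Q_total=19.78, C_total=6.00, V=3.30; Q2=3.30, Q1=16.48; dissipated=45.453
Op 4: CLOSE 3-2: Q_total=10.70, C_total=3.00, V=3.57; Q3=7.14, Q2=3.57; dissipated=0.055
Total dissipated: 86.806 μJ

Answer: 86.81 μJ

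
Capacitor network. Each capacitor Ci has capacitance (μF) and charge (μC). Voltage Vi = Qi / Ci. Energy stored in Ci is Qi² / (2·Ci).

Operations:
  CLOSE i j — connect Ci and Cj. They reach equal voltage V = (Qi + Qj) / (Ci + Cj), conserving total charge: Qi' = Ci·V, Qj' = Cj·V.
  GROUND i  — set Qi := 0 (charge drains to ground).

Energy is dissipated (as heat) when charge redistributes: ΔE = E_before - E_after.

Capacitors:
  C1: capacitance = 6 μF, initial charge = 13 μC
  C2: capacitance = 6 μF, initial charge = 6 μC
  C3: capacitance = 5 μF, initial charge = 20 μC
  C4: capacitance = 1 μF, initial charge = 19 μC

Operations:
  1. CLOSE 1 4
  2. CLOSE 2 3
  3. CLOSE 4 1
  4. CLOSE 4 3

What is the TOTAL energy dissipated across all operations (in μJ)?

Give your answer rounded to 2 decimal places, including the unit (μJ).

Initial: C1(6μF, Q=13μC, V=2.17V), C2(6μF, Q=6μC, V=1.00V), C3(5μF, Q=20μC, V=4.00V), C4(1μF, Q=19μC, V=19.00V)
Op 1: CLOSE 1-4: Q_total=32.00, C_total=7.00, V=4.57; Q1=27.43, Q4=4.57; dissipated=121.440
Op 2: CLOSE 2-3: Q_total=26.00, C_total=11.00, V=2.36; Q2=14.18, Q3=11.82; dissipated=12.273
Op 3: CLOSE 4-1: Q_total=32.00, C_total=7.00, V=4.57; Q4=4.57, Q1=27.43; dissipated=0.000
Op 4: CLOSE 4-3: Q_total=16.39, C_total=6.00, V=2.73; Q4=2.73, Q3=13.66; dissipated=2.031
Total dissipated: 135.744 μJ

Answer: 135.74 μJ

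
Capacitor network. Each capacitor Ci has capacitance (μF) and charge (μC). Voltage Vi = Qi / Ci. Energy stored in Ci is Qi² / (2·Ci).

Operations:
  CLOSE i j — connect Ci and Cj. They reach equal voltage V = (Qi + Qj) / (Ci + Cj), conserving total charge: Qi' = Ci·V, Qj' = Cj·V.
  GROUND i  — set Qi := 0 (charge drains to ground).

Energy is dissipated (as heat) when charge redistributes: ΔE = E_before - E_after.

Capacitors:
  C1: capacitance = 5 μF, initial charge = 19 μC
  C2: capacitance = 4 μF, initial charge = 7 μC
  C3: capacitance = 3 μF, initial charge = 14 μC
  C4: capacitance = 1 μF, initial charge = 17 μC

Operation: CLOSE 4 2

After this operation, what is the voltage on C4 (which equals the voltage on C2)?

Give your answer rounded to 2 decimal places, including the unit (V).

Initial: C1(5μF, Q=19μC, V=3.80V), C2(4μF, Q=7μC, V=1.75V), C3(3μF, Q=14μC, V=4.67V), C4(1μF, Q=17μC, V=17.00V)
Op 1: CLOSE 4-2: Q_total=24.00, C_total=5.00, V=4.80; Q4=4.80, Q2=19.20; dissipated=93.025

Answer: 4.80 V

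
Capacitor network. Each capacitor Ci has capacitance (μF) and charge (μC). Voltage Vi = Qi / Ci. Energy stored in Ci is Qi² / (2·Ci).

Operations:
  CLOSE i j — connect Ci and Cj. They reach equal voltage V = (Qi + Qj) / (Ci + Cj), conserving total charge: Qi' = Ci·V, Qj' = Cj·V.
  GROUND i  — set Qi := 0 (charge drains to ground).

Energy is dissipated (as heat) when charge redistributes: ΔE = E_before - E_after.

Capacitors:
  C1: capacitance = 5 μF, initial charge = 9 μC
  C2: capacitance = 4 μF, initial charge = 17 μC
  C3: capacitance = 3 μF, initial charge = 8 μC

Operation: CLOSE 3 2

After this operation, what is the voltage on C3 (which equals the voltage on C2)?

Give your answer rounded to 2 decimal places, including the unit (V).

Answer: 3.57 V

Derivation:
Initial: C1(5μF, Q=9μC, V=1.80V), C2(4μF, Q=17μC, V=4.25V), C3(3μF, Q=8μC, V=2.67V)
Op 1: CLOSE 3-2: Q_total=25.00, C_total=7.00, V=3.57; Q3=10.71, Q2=14.29; dissipated=2.149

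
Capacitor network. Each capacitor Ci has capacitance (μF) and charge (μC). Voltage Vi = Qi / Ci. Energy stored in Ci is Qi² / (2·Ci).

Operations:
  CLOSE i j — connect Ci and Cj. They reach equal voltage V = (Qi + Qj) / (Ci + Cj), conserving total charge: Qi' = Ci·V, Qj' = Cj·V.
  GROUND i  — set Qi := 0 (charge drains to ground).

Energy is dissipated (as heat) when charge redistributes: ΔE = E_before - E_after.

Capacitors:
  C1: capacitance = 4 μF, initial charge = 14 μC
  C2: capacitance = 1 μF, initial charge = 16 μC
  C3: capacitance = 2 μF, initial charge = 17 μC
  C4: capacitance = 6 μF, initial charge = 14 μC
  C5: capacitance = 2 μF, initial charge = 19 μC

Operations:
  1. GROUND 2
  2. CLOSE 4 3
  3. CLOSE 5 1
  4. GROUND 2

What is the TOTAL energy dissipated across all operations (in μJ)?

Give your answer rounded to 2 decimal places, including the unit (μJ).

Answer: 180.52 μJ

Derivation:
Initial: C1(4μF, Q=14μC, V=3.50V), C2(1μF, Q=16μC, V=16.00V), C3(2μF, Q=17μC, V=8.50V), C4(6μF, Q=14μC, V=2.33V), C5(2μF, Q=19μC, V=9.50V)
Op 1: GROUND 2: Q2=0; energy lost=128.000
Op 2: CLOSE 4-3: Q_total=31.00, C_total=8.00, V=3.88; Q4=23.25, Q3=7.75; dissipated=28.521
Op 3: CLOSE 5-1: Q_total=33.00, C_total=6.00, V=5.50; Q5=11.00, Q1=22.00; dissipated=24.000
Op 4: GROUND 2: Q2=0; energy lost=0.000
Total dissipated: 180.521 μJ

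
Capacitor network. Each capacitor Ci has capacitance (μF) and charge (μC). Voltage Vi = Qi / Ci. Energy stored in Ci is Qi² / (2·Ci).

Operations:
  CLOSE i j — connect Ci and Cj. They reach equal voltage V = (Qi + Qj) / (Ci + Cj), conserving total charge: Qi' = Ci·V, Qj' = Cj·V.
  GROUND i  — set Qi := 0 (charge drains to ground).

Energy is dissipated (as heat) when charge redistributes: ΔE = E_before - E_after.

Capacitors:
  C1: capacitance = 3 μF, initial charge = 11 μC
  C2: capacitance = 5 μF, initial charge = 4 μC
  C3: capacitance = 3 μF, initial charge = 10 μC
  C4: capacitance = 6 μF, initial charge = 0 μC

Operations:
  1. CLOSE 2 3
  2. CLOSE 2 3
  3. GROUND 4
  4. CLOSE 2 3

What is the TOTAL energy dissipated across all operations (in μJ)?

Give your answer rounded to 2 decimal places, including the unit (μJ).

Initial: C1(3μF, Q=11μC, V=3.67V), C2(5μF, Q=4μC, V=0.80V), C3(3μF, Q=10μC, V=3.33V), C4(6μF, Q=0μC, V=0.00V)
Op 1: CLOSE 2-3: Q_total=14.00, C_total=8.00, V=1.75; Q2=8.75, Q3=5.25; dissipated=6.017
Op 2: CLOSE 2-3: Q_total=14.00, C_total=8.00, V=1.75; Q2=8.75, Q3=5.25; dissipated=0.000
Op 3: GROUND 4: Q4=0; energy lost=0.000
Op 4: CLOSE 2-3: Q_total=14.00, C_total=8.00, V=1.75; Q2=8.75, Q3=5.25; dissipated=0.000
Total dissipated: 6.017 μJ

Answer: 6.02 μJ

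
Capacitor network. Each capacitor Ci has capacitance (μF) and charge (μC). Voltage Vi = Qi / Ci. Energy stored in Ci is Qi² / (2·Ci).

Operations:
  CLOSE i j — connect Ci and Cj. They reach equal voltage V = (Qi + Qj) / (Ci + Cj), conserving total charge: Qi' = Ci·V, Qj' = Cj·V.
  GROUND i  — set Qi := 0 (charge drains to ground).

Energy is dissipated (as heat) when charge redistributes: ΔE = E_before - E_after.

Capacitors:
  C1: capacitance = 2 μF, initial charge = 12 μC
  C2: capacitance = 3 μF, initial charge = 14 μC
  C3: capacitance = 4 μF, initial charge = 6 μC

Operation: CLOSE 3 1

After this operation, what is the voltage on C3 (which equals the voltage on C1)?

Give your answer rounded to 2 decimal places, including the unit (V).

Initial: C1(2μF, Q=12μC, V=6.00V), C2(3μF, Q=14μC, V=4.67V), C3(4μF, Q=6μC, V=1.50V)
Op 1: CLOSE 3-1: Q_total=18.00, C_total=6.00, V=3.00; Q3=12.00, Q1=6.00; dissipated=13.500

Answer: 3.00 V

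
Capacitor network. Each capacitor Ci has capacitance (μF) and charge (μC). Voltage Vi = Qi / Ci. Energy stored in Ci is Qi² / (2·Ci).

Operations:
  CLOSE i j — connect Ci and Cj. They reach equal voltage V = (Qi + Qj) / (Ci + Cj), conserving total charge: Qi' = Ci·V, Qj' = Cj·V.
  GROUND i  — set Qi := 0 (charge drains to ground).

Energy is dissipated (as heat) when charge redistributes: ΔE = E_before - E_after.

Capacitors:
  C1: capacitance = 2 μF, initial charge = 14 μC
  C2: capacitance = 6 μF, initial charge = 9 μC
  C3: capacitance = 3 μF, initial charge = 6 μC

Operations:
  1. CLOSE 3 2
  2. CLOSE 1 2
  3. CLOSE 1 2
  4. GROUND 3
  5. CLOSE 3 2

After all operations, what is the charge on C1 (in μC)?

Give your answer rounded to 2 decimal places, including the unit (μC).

Answer: 6.00 μC

Derivation:
Initial: C1(2μF, Q=14μC, V=7.00V), C2(6μF, Q=9μC, V=1.50V), C3(3μF, Q=6μC, V=2.00V)
Op 1: CLOSE 3-2: Q_total=15.00, C_total=9.00, V=1.67; Q3=5.00, Q2=10.00; dissipated=0.250
Op 2: CLOSE 1-2: Q_total=24.00, C_total=8.00, V=3.00; Q1=6.00, Q2=18.00; dissipated=21.333
Op 3: CLOSE 1-2: Q_total=24.00, C_total=8.00, V=3.00; Q1=6.00, Q2=18.00; dissipated=0.000
Op 4: GROUND 3: Q3=0; energy lost=4.167
Op 5: CLOSE 3-2: Q_total=18.00, C_total=9.00, V=2.00; Q3=6.00, Q2=12.00; dissipated=9.000
Final charges: Q1=6.00, Q2=12.00, Q3=6.00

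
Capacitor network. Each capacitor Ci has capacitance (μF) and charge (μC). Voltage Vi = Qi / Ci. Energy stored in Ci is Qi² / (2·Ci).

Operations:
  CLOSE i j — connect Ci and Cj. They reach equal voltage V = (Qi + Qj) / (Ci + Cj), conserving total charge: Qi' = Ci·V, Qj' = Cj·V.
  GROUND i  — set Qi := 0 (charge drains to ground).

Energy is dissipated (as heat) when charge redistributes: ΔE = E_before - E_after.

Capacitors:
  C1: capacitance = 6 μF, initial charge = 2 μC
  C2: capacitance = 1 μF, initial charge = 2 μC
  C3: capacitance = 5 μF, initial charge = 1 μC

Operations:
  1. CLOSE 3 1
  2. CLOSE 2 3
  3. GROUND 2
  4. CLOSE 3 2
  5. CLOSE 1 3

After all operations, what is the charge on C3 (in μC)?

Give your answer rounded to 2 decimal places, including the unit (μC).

Initial: C1(6μF, Q=2μC, V=0.33V), C2(1μF, Q=2μC, V=2.00V), C3(5μF, Q=1μC, V=0.20V)
Op 1: CLOSE 3-1: Q_total=3.00, C_total=11.00, V=0.27; Q3=1.36, Q1=1.64; dissipated=0.024
Op 2: CLOSE 2-3: Q_total=3.36, C_total=6.00, V=0.56; Q2=0.56, Q3=2.80; dissipated=1.243
Op 3: GROUND 2: Q2=0; energy lost=0.157
Op 4: CLOSE 3-2: Q_total=2.80, C_total=6.00, V=0.47; Q3=2.34, Q2=0.47; dissipated=0.131
Op 5: CLOSE 1-3: Q_total=3.97, C_total=11.00, V=0.36; Q1=2.17, Q3=1.81; dissipated=0.052
Final charges: Q1=2.17, Q2=0.47, Q3=1.81

Answer: 1.81 μC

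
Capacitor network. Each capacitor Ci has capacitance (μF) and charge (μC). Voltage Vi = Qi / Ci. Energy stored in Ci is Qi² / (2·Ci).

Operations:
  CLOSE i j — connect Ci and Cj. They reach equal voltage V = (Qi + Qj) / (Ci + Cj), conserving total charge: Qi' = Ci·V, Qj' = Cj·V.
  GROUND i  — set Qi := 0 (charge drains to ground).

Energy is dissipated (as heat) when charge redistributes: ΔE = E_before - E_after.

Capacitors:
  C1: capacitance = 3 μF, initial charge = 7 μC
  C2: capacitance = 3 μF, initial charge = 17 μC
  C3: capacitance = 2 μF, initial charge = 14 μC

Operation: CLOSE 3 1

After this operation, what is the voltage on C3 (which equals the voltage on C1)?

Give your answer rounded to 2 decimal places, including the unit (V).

Initial: C1(3μF, Q=7μC, V=2.33V), C2(3μF, Q=17μC, V=5.67V), C3(2μF, Q=14μC, V=7.00V)
Op 1: CLOSE 3-1: Q_total=21.00, C_total=5.00, V=4.20; Q3=8.40, Q1=12.60; dissipated=13.067

Answer: 4.20 V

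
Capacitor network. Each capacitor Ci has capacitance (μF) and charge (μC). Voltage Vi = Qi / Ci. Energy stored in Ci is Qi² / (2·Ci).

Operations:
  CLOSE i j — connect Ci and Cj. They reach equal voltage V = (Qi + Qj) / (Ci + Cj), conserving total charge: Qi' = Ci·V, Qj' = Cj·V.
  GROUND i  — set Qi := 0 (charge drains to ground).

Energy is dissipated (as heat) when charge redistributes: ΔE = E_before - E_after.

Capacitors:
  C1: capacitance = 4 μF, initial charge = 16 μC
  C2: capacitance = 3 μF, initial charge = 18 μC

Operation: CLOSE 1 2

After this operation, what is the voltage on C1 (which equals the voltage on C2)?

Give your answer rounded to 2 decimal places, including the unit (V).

Answer: 4.86 V

Derivation:
Initial: C1(4μF, Q=16μC, V=4.00V), C2(3μF, Q=18μC, V=6.00V)
Op 1: CLOSE 1-2: Q_total=34.00, C_total=7.00, V=4.86; Q1=19.43, Q2=14.57; dissipated=3.429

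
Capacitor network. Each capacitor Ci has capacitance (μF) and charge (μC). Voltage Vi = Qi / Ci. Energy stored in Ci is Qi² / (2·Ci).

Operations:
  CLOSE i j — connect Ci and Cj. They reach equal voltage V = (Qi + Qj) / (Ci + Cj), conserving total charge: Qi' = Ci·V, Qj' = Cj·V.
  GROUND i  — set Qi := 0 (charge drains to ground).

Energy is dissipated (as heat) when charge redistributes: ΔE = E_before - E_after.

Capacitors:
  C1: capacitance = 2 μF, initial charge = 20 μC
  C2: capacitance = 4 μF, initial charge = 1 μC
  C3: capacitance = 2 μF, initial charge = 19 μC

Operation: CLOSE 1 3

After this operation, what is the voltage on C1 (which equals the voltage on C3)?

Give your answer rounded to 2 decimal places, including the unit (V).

Initial: C1(2μF, Q=20μC, V=10.00V), C2(4μF, Q=1μC, V=0.25V), C3(2μF, Q=19μC, V=9.50V)
Op 1: CLOSE 1-3: Q_total=39.00, C_total=4.00, V=9.75; Q1=19.50, Q3=19.50; dissipated=0.125

Answer: 9.75 V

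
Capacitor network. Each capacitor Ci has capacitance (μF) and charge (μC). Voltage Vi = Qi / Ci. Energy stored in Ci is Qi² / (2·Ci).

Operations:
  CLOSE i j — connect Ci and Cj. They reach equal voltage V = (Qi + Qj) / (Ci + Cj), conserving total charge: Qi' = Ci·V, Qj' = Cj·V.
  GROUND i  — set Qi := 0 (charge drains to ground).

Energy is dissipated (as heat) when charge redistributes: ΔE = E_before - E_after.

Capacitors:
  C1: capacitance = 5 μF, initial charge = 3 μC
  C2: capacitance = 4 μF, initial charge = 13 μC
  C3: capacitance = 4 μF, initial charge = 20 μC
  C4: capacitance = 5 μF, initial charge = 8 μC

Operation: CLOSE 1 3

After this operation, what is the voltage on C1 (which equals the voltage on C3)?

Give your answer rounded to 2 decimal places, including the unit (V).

Initial: C1(5μF, Q=3μC, V=0.60V), C2(4μF, Q=13μC, V=3.25V), C3(4μF, Q=20μC, V=5.00V), C4(5μF, Q=8μC, V=1.60V)
Op 1: CLOSE 1-3: Q_total=23.00, C_total=9.00, V=2.56; Q1=12.78, Q3=10.22; dissipated=21.511

Answer: 2.56 V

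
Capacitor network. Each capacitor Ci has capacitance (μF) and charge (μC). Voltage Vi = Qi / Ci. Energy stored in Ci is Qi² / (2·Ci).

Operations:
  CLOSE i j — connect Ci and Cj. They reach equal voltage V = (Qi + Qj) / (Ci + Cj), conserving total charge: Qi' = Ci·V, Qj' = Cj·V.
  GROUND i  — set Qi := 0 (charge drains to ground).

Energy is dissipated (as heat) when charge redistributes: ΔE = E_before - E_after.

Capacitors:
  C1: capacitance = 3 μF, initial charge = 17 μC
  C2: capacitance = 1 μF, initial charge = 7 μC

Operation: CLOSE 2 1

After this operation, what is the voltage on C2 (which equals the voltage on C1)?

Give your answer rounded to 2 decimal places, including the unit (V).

Answer: 6.00 V

Derivation:
Initial: C1(3μF, Q=17μC, V=5.67V), C2(1μF, Q=7μC, V=7.00V)
Op 1: CLOSE 2-1: Q_total=24.00, C_total=4.00, V=6.00; Q2=6.00, Q1=18.00; dissipated=0.667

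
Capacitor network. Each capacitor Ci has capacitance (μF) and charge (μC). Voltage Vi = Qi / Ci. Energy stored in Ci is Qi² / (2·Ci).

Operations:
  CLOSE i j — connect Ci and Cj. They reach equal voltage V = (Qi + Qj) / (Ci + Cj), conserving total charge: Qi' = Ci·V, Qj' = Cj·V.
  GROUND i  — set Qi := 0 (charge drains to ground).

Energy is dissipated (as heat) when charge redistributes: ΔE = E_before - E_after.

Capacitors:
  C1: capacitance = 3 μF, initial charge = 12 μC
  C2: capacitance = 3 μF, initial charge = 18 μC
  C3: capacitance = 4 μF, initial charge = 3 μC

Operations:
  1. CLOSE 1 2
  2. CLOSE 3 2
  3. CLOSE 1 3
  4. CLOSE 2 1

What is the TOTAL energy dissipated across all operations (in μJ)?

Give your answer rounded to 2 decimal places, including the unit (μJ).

Answer: 24.35 μJ

Derivation:
Initial: C1(3μF, Q=12μC, V=4.00V), C2(3μF, Q=18μC, V=6.00V), C3(4μF, Q=3μC, V=0.75V)
Op 1: CLOSE 1-2: Q_total=30.00, C_total=6.00, V=5.00; Q1=15.00, Q2=15.00; dissipated=3.000
Op 2: CLOSE 3-2: Q_total=18.00, C_total=7.00, V=2.57; Q3=10.29, Q2=7.71; dissipated=15.482
Op 3: CLOSE 1-3: Q_total=25.29, C_total=7.00, V=3.61; Q1=10.84, Q3=14.45; dissipated=5.055
Op 4: CLOSE 2-1: Q_total=18.55, C_total=6.00, V=3.09; Q2=9.28, Q1=9.28; dissipated=0.812
Total dissipated: 24.350 μJ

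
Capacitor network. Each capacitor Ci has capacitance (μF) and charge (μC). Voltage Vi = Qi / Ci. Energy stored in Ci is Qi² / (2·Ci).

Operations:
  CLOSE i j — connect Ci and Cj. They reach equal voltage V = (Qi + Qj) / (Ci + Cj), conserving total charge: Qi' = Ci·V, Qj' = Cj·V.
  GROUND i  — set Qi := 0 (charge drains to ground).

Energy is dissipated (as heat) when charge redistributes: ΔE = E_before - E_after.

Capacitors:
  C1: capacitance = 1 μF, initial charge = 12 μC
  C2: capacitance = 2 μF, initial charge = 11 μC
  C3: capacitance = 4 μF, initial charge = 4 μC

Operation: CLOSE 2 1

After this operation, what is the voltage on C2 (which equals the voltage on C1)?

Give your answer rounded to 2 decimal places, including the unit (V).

Answer: 7.67 V

Derivation:
Initial: C1(1μF, Q=12μC, V=12.00V), C2(2μF, Q=11μC, V=5.50V), C3(4μF, Q=4μC, V=1.00V)
Op 1: CLOSE 2-1: Q_total=23.00, C_total=3.00, V=7.67; Q2=15.33, Q1=7.67; dissipated=14.083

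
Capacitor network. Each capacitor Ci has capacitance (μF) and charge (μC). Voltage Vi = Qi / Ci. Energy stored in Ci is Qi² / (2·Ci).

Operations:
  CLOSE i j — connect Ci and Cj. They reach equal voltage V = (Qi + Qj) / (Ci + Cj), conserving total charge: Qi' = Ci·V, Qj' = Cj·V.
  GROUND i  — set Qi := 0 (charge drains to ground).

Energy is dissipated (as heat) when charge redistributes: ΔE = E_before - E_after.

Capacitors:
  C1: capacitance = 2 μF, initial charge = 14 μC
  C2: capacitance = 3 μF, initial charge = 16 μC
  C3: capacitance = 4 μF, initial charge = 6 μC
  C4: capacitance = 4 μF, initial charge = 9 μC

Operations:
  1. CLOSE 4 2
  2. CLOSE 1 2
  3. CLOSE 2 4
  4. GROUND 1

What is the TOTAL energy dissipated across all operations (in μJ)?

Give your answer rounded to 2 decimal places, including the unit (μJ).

Answer: 41.25 μJ

Derivation:
Initial: C1(2μF, Q=14μC, V=7.00V), C2(3μF, Q=16μC, V=5.33V), C3(4μF, Q=6μC, V=1.50V), C4(4μF, Q=9μC, V=2.25V)
Op 1: CLOSE 4-2: Q_total=25.00, C_total=7.00, V=3.57; Q4=14.29, Q2=10.71; dissipated=8.149
Op 2: CLOSE 1-2: Q_total=24.71, C_total=5.00, V=4.94; Q1=9.89, Q2=14.83; dissipated=7.053
Op 3: CLOSE 2-4: Q_total=29.11, C_total=7.00, V=4.16; Q2=12.48, Q4=16.64; dissipated=1.612
Op 4: GROUND 1: Q1=0; energy lost=24.432
Total dissipated: 41.246 μJ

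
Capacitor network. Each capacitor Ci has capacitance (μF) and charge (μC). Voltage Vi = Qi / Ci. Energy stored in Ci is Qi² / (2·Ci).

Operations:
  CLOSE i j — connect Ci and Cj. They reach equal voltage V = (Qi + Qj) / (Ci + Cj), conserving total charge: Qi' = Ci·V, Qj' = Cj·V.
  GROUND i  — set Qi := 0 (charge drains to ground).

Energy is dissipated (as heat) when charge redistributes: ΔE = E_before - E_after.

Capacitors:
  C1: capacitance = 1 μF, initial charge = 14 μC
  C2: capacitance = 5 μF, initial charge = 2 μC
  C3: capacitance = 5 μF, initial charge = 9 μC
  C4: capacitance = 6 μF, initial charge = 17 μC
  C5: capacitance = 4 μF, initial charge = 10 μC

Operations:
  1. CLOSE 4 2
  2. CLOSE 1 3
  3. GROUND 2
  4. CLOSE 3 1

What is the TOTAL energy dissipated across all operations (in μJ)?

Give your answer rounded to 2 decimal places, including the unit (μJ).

Answer: 77.55 μJ

Derivation:
Initial: C1(1μF, Q=14μC, V=14.00V), C2(5μF, Q=2μC, V=0.40V), C3(5μF, Q=9μC, V=1.80V), C4(6μF, Q=17μC, V=2.83V), C5(4μF, Q=10μC, V=2.50V)
Op 1: CLOSE 4-2: Q_total=19.00, C_total=11.00, V=1.73; Q4=10.36, Q2=8.64; dissipated=8.074
Op 2: CLOSE 1-3: Q_total=23.00, C_total=6.00, V=3.83; Q1=3.83, Q3=19.17; dissipated=62.017
Op 3: GROUND 2: Q2=0; energy lost=7.459
Op 4: CLOSE 3-1: Q_total=23.00, C_total=6.00, V=3.83; Q3=19.17, Q1=3.83; dissipated=0.000
Total dissipated: 77.550 μJ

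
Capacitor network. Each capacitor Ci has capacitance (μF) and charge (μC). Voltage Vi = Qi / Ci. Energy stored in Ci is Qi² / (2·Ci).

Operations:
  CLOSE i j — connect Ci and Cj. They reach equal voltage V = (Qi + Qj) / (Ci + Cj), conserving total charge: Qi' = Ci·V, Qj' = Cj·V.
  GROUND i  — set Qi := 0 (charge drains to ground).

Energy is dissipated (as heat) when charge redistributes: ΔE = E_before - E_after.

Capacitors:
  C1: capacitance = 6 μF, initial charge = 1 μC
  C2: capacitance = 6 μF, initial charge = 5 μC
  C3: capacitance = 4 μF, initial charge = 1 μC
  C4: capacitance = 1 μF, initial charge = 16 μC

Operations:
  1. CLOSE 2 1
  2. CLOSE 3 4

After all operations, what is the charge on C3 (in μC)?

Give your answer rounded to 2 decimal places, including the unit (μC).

Answer: 13.60 μC

Derivation:
Initial: C1(6μF, Q=1μC, V=0.17V), C2(6μF, Q=5μC, V=0.83V), C3(4μF, Q=1μC, V=0.25V), C4(1μF, Q=16μC, V=16.00V)
Op 1: CLOSE 2-1: Q_total=6.00, C_total=12.00, V=0.50; Q2=3.00, Q1=3.00; dissipated=0.667
Op 2: CLOSE 3-4: Q_total=17.00, C_total=5.00, V=3.40; Q3=13.60, Q4=3.40; dissipated=99.225
Final charges: Q1=3.00, Q2=3.00, Q3=13.60, Q4=3.40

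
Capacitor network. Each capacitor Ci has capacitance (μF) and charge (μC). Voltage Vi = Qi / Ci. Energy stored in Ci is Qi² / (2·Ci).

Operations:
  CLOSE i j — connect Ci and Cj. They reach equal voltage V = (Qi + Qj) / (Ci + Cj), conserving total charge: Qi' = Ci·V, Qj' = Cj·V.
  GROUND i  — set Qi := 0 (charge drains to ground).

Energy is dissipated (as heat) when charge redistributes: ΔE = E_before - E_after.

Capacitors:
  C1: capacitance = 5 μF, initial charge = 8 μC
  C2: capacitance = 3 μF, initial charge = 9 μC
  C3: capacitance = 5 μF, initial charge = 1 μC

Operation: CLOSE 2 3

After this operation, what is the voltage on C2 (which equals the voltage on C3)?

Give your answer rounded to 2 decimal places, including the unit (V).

Initial: C1(5μF, Q=8μC, V=1.60V), C2(3μF, Q=9μC, V=3.00V), C3(5μF, Q=1μC, V=0.20V)
Op 1: CLOSE 2-3: Q_total=10.00, C_total=8.00, V=1.25; Q2=3.75, Q3=6.25; dissipated=7.350

Answer: 1.25 V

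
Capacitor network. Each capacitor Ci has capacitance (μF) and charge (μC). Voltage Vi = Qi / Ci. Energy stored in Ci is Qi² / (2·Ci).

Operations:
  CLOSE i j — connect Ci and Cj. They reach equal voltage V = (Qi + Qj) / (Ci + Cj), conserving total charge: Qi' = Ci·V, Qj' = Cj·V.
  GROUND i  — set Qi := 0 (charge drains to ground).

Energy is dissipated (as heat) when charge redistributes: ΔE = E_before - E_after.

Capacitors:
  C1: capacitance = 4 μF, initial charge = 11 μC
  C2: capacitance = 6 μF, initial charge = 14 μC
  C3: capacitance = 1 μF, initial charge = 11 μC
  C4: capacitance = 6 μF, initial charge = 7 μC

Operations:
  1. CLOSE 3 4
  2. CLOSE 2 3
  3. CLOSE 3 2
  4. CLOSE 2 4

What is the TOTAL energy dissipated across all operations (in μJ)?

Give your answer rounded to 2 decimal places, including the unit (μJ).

Initial: C1(4μF, Q=11μC, V=2.75V), C2(6μF, Q=14μC, V=2.33V), C3(1μF, Q=11μC, V=11.00V), C4(6μF, Q=7μC, V=1.17V)
Op 1: CLOSE 3-4: Q_total=18.00, C_total=7.00, V=2.57; Q3=2.57, Q4=15.43; dissipated=41.440
Op 2: CLOSE 2-3: Q_total=16.57, C_total=7.00, V=2.37; Q2=14.20, Q3=2.37; dissipated=0.024
Op 3: CLOSE 3-2: Q_total=16.57, C_total=7.00, V=2.37; Q3=2.37, Q2=14.20; dissipated=0.000
Op 4: CLOSE 2-4: Q_total=29.63, C_total=12.00, V=2.47; Q2=14.82, Q4=14.82; dissipated=0.062
Total dissipated: 41.527 μJ

Answer: 41.53 μJ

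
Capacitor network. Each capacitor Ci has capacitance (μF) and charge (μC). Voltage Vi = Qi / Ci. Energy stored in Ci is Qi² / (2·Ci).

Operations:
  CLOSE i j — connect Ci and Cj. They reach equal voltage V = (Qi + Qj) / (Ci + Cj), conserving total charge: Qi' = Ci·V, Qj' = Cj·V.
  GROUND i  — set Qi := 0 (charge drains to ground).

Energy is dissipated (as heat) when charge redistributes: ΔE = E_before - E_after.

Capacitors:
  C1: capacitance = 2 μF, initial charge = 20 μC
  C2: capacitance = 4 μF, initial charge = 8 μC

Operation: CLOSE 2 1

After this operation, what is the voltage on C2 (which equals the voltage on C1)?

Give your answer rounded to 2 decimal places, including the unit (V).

Initial: C1(2μF, Q=20μC, V=10.00V), C2(4μF, Q=8μC, V=2.00V)
Op 1: CLOSE 2-1: Q_total=28.00, C_total=6.00, V=4.67; Q2=18.67, Q1=9.33; dissipated=42.667

Answer: 4.67 V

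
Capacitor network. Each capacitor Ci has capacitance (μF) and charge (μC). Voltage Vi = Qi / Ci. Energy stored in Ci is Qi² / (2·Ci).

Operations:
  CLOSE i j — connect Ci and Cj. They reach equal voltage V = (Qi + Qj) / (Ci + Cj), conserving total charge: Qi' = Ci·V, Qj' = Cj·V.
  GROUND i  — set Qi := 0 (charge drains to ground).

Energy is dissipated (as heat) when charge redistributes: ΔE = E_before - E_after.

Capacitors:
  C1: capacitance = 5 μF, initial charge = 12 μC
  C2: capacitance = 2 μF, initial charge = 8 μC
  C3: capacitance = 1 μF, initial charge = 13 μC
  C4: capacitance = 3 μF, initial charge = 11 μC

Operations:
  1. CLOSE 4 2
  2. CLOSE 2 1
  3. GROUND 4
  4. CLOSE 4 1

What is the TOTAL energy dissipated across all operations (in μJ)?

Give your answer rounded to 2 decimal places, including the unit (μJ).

Answer: 30.48 μJ

Derivation:
Initial: C1(5μF, Q=12μC, V=2.40V), C2(2μF, Q=8μC, V=4.00V), C3(1μF, Q=13μC, V=13.00V), C4(3μF, Q=11μC, V=3.67V)
Op 1: CLOSE 4-2: Q_total=19.00, C_total=5.00, V=3.80; Q4=11.40, Q2=7.60; dissipated=0.067
Op 2: CLOSE 2-1: Q_total=19.60, C_total=7.00, V=2.80; Q2=5.60, Q1=14.00; dissipated=1.400
Op 3: GROUND 4: Q4=0; energy lost=21.660
Op 4: CLOSE 4-1: Q_total=14.00, C_total=8.00, V=1.75; Q4=5.25, Q1=8.75; dissipated=7.350
Total dissipated: 30.477 μJ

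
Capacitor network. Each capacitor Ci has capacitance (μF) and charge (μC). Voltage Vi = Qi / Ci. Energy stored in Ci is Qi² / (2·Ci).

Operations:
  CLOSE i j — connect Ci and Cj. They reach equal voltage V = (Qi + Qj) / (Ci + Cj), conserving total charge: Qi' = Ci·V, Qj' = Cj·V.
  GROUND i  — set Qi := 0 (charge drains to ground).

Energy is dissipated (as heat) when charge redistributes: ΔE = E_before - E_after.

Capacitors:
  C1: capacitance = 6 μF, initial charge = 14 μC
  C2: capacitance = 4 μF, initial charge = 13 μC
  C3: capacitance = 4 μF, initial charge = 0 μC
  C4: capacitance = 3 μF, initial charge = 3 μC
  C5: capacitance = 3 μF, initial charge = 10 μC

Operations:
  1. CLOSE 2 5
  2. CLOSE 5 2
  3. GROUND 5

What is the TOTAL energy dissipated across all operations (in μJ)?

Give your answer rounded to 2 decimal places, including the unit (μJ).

Initial: C1(6μF, Q=14μC, V=2.33V), C2(4μF, Q=13μC, V=3.25V), C3(4μF, Q=0μC, V=0.00V), C4(3μF, Q=3μC, V=1.00V), C5(3μF, Q=10μC, V=3.33V)
Op 1: CLOSE 2-5: Q_total=23.00, C_total=7.00, V=3.29; Q2=13.14, Q5=9.86; dissipated=0.006
Op 2: CLOSE 5-2: Q_total=23.00, C_total=7.00, V=3.29; Q5=9.86, Q2=13.14; dissipated=0.000
Op 3: GROUND 5: Q5=0; energy lost=16.194
Total dissipated: 16.200 μJ

Answer: 16.20 μJ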